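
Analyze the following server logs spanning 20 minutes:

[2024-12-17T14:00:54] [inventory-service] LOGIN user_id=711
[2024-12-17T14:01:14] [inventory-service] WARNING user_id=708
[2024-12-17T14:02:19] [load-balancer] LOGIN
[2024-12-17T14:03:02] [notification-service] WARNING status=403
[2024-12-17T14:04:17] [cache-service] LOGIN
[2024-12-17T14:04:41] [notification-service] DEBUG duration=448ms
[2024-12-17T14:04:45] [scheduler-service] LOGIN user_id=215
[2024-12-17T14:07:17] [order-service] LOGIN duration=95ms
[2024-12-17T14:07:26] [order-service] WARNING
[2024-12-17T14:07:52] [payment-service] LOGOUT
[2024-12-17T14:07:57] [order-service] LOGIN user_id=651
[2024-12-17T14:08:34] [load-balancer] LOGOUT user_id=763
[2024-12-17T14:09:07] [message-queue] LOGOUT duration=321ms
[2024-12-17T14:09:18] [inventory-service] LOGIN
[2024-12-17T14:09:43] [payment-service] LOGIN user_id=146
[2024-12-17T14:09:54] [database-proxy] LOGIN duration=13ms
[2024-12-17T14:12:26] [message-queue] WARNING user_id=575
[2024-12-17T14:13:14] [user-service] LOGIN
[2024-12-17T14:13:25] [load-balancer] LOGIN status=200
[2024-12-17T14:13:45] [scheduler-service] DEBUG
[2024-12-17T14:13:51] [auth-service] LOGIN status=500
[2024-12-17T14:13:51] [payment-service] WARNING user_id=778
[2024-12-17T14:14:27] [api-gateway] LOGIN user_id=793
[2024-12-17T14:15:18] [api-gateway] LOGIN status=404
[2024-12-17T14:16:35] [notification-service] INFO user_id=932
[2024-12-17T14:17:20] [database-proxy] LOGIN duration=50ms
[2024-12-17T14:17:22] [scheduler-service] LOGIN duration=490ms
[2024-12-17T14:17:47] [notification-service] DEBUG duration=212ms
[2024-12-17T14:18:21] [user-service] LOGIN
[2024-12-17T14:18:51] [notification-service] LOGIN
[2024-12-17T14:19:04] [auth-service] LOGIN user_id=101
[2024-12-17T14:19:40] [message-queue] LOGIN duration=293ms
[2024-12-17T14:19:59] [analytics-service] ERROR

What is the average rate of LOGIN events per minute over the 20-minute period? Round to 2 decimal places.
1.0

To calculate the rate:

1. Count total LOGIN events: 20
2. Total time period: 20 minutes
3. Rate = 20 / 20 = 1.0 events per minute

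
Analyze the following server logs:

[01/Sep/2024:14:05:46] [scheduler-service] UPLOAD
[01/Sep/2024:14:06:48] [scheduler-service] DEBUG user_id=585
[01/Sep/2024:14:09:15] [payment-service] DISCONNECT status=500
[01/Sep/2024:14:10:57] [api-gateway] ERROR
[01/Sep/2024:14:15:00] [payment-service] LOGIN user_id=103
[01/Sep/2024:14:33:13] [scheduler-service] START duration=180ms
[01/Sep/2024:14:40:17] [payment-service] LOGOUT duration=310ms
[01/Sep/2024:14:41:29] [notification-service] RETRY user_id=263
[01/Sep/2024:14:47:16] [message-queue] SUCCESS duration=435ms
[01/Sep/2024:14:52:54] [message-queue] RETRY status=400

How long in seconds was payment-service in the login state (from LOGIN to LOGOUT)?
1517

To calculate state duration:

1. Find LOGIN event for payment-service: 01/Sep/2024:14:15:00
2. Find LOGOUT event for payment-service: 01/Sep/2024:14:40:17
3. Calculate duration: 01/Sep/2024:14:40:17 - 01/Sep/2024:14:15:00 = 1517 seconds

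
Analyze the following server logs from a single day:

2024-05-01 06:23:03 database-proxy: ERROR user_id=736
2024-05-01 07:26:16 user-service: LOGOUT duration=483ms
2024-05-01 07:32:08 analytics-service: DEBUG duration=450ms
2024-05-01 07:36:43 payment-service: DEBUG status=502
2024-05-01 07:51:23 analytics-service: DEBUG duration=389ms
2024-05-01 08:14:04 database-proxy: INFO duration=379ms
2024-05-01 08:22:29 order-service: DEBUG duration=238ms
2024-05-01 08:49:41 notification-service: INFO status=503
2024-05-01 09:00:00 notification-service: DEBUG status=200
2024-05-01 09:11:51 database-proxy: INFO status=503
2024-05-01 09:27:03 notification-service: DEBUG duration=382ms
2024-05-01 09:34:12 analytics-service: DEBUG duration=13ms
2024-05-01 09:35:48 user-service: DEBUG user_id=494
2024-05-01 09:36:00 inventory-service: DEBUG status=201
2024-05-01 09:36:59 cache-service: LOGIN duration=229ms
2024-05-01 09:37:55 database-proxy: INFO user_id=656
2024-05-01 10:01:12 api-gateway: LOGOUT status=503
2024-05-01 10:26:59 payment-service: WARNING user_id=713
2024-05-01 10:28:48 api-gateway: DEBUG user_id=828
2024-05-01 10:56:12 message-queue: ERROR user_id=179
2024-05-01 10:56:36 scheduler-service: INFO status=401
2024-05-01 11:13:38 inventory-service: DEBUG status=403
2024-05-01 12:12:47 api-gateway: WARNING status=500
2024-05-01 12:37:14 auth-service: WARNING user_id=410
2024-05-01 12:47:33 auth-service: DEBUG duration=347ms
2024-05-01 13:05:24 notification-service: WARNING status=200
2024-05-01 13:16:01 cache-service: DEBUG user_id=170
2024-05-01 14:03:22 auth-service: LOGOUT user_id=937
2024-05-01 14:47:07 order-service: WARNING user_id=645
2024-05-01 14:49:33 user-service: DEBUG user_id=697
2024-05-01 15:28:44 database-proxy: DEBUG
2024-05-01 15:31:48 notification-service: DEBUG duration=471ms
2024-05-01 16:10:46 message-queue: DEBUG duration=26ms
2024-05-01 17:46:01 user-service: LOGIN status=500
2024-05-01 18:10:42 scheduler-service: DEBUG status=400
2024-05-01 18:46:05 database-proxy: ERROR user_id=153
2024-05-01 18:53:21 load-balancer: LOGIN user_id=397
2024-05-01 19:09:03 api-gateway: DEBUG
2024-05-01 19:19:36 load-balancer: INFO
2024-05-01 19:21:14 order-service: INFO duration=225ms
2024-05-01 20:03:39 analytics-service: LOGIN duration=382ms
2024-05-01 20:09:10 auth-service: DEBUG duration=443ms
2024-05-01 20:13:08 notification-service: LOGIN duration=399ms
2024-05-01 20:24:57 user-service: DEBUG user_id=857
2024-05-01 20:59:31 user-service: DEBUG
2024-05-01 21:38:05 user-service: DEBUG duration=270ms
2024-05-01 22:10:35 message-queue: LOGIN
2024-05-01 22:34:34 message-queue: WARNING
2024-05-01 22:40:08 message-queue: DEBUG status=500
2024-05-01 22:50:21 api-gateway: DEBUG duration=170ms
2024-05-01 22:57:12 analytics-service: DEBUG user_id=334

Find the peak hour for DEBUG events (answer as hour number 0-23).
9

To find the peak hour:

1. Group all DEBUG events by hour
2. Count events in each hour
3. Find hour with maximum count
4. Peak hour: 9 (with 5 events)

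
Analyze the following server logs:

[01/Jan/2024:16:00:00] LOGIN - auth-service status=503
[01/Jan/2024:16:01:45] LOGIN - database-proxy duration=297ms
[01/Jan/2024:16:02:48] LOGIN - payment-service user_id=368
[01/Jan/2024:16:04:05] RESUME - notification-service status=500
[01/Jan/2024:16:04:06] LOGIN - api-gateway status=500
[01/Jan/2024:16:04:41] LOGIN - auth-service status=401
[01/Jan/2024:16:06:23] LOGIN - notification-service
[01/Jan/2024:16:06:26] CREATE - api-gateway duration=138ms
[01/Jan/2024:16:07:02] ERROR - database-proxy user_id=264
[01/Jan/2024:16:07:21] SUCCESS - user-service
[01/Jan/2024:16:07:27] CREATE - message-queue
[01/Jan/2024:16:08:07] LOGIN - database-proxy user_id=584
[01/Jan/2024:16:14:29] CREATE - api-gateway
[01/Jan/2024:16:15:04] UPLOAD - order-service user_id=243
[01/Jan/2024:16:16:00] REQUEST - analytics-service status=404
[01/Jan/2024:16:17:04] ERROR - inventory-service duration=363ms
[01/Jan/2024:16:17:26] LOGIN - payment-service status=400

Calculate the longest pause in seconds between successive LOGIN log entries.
559

To find the longest gap:

1. Extract all LOGIN events in chronological order
2. Calculate time differences between consecutive events
3. Find the maximum difference
4. Longest gap: 559 seconds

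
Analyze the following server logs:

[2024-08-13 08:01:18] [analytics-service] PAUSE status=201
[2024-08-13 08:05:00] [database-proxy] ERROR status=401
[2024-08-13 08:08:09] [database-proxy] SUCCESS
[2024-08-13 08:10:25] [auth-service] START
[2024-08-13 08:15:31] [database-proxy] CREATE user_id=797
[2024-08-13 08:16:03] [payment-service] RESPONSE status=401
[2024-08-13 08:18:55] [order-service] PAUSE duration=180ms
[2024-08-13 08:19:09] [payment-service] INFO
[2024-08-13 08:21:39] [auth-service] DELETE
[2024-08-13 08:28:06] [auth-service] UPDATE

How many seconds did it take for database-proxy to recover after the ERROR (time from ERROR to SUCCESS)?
189

To calculate recovery time:

1. Find ERROR event for database-proxy: 2024-08-13 08:05:00
2. Find next SUCCESS event for database-proxy: 2024-08-13 08:08:09
3. Recovery time: 2024-08-13 08:08:09 - 2024-08-13 08:05:00 = 189 seconds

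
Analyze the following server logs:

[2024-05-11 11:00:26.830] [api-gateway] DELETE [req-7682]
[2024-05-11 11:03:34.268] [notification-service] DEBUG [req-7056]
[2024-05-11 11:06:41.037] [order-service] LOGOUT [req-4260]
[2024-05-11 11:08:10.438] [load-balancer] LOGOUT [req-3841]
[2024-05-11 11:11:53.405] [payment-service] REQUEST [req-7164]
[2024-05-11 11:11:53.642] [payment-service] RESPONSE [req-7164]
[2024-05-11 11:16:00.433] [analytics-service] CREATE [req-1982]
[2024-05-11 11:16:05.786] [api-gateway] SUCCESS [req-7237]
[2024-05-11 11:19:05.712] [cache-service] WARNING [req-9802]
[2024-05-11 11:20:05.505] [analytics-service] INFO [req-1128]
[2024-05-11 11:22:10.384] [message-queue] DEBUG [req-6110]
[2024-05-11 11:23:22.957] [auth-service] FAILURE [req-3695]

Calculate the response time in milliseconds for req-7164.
237

To calculate latency:

1. Find REQUEST with id req-7164: 2024-05-11 11:11:53.405
2. Find RESPONSE with id req-7164: 2024-05-11 11:11:53.642
3. Latency: 2024-05-11 11:11:53.642 - 2024-05-11 11:11:53.405 = 237ms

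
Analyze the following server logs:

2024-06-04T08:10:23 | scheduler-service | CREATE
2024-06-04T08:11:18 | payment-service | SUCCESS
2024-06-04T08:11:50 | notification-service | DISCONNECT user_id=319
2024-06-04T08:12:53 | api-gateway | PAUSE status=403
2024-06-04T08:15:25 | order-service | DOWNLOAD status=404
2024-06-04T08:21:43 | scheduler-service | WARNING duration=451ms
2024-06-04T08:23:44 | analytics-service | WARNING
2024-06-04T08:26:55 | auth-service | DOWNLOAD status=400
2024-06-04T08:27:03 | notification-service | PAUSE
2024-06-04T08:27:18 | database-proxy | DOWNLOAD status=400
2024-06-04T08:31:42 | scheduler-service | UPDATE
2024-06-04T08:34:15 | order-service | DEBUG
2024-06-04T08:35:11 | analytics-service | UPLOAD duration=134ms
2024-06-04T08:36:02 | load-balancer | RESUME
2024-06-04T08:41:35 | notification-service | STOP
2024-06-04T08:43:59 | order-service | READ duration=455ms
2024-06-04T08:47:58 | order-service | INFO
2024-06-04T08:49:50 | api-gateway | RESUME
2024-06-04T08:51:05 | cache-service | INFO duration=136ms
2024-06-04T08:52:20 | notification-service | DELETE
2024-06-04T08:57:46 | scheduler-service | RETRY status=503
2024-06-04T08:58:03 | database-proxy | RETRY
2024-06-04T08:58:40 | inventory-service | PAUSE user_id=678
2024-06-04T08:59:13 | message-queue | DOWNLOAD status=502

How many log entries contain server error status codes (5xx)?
2

To find matching entries:

1. Pattern to match: server error status codes (5xx)
2. Scan each log entry for the pattern
3. Count matches: 2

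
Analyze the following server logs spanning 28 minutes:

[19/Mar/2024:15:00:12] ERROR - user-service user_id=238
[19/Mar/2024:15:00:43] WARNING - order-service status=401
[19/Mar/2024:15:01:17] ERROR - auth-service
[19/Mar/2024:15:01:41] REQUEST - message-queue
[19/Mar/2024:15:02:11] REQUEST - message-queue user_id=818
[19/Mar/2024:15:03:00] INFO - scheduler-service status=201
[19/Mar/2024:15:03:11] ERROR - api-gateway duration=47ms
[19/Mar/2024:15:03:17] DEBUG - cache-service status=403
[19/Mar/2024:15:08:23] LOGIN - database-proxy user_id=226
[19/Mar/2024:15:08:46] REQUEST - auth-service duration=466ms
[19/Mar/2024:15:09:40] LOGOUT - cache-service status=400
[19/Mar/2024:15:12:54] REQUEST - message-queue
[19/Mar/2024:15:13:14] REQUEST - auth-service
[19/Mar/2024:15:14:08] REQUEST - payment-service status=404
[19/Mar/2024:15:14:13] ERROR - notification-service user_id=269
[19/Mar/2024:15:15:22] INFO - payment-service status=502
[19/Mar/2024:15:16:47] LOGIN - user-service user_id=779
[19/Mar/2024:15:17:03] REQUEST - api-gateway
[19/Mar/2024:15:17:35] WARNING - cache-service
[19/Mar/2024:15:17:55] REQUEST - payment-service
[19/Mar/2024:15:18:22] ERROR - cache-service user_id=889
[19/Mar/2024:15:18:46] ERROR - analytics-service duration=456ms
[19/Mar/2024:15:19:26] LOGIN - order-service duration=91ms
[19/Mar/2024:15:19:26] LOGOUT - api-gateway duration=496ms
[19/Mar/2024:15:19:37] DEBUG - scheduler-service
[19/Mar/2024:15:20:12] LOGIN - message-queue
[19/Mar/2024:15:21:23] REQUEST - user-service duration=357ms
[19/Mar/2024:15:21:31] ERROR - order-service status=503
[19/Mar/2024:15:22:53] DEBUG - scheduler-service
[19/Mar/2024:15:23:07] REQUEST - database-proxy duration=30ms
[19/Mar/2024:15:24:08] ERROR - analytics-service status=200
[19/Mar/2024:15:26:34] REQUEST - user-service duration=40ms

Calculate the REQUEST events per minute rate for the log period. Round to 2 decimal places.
0.39

To calculate the rate:

1. Count total REQUEST events: 11
2. Total time period: 28 minutes
3. Rate = 11 / 28 = 0.39 events per minute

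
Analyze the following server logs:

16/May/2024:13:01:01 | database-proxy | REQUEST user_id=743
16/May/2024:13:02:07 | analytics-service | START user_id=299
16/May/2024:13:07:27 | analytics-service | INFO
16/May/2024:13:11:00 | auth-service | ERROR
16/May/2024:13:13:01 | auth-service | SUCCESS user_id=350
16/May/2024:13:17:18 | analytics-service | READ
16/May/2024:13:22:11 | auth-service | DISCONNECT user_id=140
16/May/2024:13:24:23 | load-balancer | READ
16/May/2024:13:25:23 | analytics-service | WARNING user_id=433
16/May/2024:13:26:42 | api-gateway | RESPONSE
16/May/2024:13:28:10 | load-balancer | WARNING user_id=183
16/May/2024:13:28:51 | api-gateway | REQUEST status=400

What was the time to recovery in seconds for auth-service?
121

To calculate recovery time:

1. Find ERROR event for auth-service: 16/May/2024:13:11:00
2. Find next SUCCESS event for auth-service: 16/May/2024:13:13:01
3. Recovery time: 16/May/2024:13:13:01 - 16/May/2024:13:11:00 = 121 seconds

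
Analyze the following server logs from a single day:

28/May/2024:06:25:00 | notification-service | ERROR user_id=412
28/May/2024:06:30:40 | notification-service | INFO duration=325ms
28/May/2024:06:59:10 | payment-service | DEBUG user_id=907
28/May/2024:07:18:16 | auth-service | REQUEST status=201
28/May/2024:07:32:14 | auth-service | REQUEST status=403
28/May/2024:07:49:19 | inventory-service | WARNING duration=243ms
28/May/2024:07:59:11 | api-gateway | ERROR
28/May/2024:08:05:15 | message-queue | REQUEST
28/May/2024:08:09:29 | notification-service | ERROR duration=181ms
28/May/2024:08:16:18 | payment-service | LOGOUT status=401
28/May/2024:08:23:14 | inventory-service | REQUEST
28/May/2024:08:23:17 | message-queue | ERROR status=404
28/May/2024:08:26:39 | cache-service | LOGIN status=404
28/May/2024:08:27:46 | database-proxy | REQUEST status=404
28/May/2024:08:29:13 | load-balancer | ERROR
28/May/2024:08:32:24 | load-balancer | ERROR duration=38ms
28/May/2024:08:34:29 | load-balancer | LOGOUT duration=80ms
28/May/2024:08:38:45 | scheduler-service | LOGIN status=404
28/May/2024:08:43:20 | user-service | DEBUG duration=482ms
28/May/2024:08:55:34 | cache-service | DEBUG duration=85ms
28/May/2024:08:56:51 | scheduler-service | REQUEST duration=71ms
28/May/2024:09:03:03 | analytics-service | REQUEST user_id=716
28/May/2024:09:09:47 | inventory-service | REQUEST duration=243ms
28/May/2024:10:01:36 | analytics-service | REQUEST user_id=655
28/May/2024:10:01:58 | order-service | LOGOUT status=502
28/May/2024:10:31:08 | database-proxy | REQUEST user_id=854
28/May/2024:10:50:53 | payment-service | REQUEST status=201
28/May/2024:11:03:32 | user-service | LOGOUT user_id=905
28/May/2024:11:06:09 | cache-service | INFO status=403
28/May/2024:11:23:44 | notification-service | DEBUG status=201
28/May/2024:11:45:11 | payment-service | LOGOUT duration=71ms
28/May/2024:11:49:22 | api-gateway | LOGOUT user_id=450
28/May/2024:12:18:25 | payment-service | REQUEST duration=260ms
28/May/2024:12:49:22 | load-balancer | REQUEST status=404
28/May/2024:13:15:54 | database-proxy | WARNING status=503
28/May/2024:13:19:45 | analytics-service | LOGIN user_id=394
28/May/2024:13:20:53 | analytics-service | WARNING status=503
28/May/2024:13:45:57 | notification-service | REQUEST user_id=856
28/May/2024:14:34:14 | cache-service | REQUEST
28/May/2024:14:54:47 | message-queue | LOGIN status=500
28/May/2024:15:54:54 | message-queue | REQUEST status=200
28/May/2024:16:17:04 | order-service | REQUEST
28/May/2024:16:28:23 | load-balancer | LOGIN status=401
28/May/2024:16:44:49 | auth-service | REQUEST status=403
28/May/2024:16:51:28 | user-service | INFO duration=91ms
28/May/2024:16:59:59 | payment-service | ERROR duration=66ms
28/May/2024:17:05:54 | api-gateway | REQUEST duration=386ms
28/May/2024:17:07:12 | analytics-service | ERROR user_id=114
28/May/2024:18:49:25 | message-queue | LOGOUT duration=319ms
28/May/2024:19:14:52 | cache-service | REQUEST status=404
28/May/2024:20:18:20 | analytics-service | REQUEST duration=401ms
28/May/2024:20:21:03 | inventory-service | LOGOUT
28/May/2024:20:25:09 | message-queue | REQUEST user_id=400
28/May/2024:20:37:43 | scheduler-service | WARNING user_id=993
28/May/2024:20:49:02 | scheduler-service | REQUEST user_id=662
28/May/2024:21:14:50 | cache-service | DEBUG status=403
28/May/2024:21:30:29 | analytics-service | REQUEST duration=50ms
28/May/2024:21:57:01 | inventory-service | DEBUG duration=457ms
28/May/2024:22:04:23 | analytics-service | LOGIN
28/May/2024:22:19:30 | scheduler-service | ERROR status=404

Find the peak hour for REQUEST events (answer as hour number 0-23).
8

To find the peak hour:

1. Group all REQUEST events by hour
2. Count events in each hour
3. Find hour with maximum count
4. Peak hour: 8 (with 4 events)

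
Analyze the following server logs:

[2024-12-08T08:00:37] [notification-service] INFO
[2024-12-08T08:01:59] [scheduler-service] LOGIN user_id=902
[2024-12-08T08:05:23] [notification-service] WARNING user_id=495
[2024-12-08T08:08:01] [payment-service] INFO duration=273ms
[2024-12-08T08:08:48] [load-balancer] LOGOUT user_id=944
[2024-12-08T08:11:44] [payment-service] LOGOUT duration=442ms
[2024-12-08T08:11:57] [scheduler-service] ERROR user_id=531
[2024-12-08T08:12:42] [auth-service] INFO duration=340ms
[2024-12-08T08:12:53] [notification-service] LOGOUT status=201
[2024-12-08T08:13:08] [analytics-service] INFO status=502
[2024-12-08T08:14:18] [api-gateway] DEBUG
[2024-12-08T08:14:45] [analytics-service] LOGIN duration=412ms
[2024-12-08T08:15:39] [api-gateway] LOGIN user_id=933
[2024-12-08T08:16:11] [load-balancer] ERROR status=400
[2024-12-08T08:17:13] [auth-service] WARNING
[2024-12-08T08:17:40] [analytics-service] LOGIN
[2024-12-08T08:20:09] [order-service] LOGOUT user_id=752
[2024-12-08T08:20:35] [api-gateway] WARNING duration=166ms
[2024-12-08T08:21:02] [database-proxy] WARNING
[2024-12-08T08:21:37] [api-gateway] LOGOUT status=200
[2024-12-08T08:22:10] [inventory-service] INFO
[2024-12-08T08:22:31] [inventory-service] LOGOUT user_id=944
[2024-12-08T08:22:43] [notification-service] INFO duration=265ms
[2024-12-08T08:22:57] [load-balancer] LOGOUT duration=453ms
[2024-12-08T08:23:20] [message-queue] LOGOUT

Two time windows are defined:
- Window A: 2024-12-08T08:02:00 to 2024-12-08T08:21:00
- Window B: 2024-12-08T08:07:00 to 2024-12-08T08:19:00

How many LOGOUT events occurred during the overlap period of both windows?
3

To find overlap events:

1. Window A: 2024-12-08T08:02:00 to 2024-12-08T08:21:00
2. Window B: 2024-12-08T08:07:00 to 2024-12-08T08:19:00
3. Overlap period: 2024-12-08T08:07:00 to 2024-12-08T08:19:00
4. Count LOGOUT events in overlap: 3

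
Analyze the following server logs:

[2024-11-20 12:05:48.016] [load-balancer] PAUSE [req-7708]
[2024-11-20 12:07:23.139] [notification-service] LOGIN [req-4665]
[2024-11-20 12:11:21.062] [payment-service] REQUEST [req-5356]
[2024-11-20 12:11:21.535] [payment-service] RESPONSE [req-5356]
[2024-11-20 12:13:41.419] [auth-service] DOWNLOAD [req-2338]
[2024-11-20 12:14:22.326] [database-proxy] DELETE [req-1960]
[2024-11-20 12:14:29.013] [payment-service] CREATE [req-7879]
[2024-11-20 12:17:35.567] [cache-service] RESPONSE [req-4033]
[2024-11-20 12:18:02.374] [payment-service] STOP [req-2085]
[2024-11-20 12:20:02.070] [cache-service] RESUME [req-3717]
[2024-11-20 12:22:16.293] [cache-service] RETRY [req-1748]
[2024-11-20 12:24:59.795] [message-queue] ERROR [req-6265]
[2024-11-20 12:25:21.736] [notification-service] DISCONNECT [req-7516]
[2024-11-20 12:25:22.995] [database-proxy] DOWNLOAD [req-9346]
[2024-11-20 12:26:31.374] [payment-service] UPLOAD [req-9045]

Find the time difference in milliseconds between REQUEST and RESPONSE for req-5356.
473

To calculate latency:

1. Find REQUEST with id req-5356: 2024-11-20 12:11:21.062
2. Find RESPONSE with id req-5356: 2024-11-20 12:11:21.535
3. Latency: 2024-11-20 12:11:21.535 - 2024-11-20 12:11:21.062 = 473ms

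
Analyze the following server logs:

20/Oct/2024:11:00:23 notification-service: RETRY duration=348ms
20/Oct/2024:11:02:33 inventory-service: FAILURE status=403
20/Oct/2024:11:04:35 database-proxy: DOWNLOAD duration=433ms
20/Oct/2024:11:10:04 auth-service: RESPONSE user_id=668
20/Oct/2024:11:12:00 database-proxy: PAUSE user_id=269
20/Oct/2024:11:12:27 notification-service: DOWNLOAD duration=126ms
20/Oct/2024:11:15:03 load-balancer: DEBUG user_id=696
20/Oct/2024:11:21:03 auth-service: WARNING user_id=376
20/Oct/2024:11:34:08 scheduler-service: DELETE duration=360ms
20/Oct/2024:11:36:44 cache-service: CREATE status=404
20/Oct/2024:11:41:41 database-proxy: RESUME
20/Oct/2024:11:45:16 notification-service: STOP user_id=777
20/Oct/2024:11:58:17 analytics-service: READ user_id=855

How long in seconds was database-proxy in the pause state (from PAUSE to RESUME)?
1781

To calculate state duration:

1. Find PAUSE event for database-proxy: 20/Oct/2024:11:12:00
2. Find RESUME event for database-proxy: 20/Oct/2024:11:41:41
3. Calculate duration: 20/Oct/2024:11:41:41 - 20/Oct/2024:11:12:00 = 1781 seconds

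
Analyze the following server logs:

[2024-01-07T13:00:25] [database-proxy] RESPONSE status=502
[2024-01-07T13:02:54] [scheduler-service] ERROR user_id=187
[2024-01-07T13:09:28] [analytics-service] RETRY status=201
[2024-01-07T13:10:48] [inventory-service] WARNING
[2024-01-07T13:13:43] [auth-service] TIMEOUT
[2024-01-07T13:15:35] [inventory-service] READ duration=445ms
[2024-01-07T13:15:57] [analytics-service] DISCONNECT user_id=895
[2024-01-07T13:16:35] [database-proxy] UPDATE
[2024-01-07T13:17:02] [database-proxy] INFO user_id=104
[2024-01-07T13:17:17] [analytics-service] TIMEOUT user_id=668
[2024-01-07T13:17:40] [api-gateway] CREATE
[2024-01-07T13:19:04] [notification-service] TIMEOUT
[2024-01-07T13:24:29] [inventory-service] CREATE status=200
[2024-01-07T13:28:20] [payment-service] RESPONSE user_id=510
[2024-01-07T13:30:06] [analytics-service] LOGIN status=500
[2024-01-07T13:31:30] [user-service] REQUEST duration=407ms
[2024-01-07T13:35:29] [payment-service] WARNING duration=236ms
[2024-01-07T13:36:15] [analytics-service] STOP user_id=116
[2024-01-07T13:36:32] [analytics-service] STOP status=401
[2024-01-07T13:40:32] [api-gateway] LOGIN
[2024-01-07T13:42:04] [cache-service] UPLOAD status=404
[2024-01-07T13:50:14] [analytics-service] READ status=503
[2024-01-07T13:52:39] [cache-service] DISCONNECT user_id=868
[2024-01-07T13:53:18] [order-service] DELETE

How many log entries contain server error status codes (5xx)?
3

To find matching entries:

1. Pattern to match: server error status codes (5xx)
2. Scan each log entry for the pattern
3. Count matches: 3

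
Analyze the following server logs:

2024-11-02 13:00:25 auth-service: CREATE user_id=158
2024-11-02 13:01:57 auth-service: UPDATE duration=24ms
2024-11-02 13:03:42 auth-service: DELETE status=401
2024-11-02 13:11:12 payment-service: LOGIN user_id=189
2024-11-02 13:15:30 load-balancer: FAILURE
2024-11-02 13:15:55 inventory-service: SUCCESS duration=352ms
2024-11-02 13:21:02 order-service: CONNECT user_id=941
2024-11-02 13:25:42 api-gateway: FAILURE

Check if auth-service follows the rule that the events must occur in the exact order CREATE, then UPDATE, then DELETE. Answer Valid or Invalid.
Valid

To validate ordering:

1. Required order: CREATE → UPDATE → DELETE
2. Rule: the events must occur in the exact order CREATE, then UPDATE, then DELETE
3. Check actual order of events for auth-service
4. Result: Valid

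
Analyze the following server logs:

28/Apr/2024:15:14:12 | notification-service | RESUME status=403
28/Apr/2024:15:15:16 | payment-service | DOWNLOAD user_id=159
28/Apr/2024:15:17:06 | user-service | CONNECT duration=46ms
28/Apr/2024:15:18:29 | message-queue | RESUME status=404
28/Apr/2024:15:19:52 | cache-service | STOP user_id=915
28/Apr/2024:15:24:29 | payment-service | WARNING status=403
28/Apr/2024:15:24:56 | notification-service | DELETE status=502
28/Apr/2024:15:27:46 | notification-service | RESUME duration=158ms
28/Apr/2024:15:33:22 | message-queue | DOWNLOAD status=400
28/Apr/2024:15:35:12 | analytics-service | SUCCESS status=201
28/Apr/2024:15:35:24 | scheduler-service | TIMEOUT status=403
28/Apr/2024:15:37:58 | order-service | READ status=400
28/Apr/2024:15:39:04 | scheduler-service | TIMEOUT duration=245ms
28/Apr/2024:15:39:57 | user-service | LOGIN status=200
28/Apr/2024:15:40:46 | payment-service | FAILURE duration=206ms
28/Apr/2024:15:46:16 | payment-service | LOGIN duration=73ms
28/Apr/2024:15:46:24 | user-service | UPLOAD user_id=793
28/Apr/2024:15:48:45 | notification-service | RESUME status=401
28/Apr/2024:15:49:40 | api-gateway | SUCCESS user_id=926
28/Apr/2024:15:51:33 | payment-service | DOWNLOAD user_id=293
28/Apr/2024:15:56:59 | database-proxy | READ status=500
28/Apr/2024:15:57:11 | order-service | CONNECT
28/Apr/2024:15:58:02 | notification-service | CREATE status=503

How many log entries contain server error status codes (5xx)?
3

To find matching entries:

1. Pattern to match: server error status codes (5xx)
2. Scan each log entry for the pattern
3. Count matches: 3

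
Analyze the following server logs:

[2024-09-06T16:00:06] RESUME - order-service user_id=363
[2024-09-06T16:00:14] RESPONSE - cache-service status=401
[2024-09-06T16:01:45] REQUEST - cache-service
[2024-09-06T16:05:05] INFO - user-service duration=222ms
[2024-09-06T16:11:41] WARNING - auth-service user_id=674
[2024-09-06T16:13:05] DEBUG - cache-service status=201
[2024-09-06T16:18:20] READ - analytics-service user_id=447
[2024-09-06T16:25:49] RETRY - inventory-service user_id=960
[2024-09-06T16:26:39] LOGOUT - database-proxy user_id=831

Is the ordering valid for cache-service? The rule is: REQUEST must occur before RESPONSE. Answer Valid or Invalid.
Invalid

To validate ordering:

1. Required order: REQUEST → RESPONSE
2. Rule: REQUEST must occur before RESPONSE
3. Check actual order of events for cache-service
4. Result: Invalid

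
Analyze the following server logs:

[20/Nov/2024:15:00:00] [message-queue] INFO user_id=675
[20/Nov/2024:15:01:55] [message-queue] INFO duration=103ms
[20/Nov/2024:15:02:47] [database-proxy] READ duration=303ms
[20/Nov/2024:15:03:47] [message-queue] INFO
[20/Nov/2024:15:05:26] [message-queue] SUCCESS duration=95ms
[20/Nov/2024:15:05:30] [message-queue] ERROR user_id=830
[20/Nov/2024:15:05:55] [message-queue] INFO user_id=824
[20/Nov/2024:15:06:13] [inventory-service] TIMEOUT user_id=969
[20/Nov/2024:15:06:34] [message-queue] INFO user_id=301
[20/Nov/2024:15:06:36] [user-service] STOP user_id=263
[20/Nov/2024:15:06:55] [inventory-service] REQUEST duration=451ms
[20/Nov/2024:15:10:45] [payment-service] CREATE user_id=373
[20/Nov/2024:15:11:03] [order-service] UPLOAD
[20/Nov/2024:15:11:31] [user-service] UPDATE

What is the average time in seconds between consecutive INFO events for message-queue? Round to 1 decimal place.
98.5

To calculate average interval:

1. Find all INFO events for message-queue in order
2. Calculate time gaps between consecutive events
3. Compute mean of gaps: 394 / 4 = 98.5 seconds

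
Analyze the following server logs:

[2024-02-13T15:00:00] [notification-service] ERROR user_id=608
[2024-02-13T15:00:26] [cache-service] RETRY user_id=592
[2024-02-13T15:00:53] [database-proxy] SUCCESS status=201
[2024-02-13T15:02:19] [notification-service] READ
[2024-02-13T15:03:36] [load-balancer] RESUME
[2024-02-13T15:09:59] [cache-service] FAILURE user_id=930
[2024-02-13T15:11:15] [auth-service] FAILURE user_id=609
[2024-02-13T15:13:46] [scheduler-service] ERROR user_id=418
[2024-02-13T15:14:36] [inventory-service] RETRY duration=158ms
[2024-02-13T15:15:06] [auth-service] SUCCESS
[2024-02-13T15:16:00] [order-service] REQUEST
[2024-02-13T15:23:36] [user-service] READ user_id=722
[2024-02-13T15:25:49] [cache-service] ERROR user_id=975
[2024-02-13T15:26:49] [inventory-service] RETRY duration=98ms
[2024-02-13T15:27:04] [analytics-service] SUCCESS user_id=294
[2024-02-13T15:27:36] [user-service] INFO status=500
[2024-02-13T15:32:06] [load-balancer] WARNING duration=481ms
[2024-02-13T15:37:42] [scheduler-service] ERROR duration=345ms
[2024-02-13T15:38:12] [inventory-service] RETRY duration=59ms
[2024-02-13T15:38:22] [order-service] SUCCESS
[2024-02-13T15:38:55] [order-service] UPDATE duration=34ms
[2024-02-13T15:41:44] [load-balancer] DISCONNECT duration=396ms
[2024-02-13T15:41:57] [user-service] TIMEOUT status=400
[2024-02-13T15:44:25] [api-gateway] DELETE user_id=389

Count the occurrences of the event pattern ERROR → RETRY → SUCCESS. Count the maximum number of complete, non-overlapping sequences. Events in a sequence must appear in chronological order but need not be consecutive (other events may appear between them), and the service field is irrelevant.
4

To count sequences:

1. Look for pattern: ERROR → RETRY → SUCCESS
2. Greedily scan the log in chronological order, matching each sequence element in turn (ignoring service)
3. Each time the full pattern completes, increment the count and restart matching from the next event
4. Complete non-overlapping sequences found: 4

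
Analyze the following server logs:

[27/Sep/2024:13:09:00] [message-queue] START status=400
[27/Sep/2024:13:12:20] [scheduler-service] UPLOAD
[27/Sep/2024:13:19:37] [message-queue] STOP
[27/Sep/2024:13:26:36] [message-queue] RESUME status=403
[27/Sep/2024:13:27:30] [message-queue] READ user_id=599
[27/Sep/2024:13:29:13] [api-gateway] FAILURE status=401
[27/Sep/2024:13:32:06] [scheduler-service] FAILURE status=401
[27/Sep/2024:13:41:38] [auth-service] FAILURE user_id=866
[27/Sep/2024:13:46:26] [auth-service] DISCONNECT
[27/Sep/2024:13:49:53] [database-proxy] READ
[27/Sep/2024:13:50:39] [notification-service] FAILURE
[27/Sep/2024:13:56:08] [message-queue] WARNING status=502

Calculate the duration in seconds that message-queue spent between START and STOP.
637

To calculate state duration:

1. Find START event for message-queue: 27/Sep/2024:13:09:00
2. Find STOP event for message-queue: 27/Sep/2024:13:19:37
3. Calculate duration: 27/Sep/2024:13:19:37 - 27/Sep/2024:13:09:00 = 637 seconds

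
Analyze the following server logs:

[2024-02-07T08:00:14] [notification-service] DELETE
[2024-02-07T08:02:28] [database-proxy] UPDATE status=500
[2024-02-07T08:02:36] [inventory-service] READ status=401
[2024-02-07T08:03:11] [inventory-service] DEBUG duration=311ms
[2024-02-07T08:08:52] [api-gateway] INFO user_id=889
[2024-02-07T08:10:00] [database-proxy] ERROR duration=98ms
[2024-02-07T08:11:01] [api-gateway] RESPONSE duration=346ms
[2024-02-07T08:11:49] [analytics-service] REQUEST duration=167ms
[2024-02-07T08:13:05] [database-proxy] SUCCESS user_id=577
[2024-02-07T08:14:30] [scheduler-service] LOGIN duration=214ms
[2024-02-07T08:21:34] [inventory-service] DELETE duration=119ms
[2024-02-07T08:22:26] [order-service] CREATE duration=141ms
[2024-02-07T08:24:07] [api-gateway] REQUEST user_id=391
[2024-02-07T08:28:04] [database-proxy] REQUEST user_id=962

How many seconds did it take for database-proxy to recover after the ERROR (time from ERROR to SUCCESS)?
185

To calculate recovery time:

1. Find ERROR event for database-proxy: 2024-02-07T08:10:00
2. Find next SUCCESS event for database-proxy: 2024-02-07T08:13:05
3. Recovery time: 2024-02-07T08:13:05 - 2024-02-07T08:10:00 = 185 seconds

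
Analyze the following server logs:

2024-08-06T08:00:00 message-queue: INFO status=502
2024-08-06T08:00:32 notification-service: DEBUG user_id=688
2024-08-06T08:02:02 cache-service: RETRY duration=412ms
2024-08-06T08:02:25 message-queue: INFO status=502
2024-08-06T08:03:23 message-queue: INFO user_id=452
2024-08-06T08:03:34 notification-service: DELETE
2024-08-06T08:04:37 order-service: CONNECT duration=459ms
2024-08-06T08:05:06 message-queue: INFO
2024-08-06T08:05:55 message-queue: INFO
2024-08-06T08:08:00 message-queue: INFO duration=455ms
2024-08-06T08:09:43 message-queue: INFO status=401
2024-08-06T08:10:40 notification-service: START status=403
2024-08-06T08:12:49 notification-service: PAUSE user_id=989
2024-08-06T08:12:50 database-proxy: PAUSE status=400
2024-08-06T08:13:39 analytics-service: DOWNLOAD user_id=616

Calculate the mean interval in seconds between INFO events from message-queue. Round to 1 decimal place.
97.2

To calculate average interval:

1. Find all INFO events for message-queue in order
2. Calculate time gaps between consecutive events
3. Compute mean of gaps: 583 / 6 = 97.2 seconds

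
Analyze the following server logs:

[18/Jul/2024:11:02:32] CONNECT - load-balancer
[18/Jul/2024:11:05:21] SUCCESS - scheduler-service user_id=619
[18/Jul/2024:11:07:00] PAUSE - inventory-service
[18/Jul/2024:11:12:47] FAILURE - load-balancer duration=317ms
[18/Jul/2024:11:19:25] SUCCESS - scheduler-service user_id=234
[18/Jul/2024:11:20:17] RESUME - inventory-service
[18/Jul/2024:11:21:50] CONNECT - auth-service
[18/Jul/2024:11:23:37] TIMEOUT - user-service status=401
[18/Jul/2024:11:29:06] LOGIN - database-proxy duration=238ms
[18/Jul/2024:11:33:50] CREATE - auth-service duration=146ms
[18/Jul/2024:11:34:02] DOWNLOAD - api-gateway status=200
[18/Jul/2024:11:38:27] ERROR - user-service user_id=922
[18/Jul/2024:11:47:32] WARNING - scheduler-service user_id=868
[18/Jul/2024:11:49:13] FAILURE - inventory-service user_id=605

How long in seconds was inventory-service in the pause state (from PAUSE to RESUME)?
797

To calculate state duration:

1. Find PAUSE event for inventory-service: 18/Jul/2024:11:07:00
2. Find RESUME event for inventory-service: 18/Jul/2024:11:20:17
3. Calculate duration: 18/Jul/2024:11:20:17 - 18/Jul/2024:11:07:00 = 797 seconds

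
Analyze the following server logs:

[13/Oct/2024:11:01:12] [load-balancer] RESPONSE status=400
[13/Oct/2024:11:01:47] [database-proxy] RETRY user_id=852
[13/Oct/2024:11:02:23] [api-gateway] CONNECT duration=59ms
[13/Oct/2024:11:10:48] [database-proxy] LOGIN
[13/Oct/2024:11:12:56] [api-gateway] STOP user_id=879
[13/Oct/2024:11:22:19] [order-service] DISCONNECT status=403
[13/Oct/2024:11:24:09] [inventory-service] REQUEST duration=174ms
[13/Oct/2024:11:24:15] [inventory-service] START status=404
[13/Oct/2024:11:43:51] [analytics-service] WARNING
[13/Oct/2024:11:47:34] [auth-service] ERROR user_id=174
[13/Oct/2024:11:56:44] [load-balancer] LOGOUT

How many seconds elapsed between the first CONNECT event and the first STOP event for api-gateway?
633

To find the time between events:

1. Locate the first CONNECT event for api-gateway: 13/Oct/2024:11:02:23
2. Locate the first STOP event for api-gateway: 13/Oct/2024:11:12:56
3. Calculate the difference: 13/Oct/2024:11:12:56 - 13/Oct/2024:11:02:23 = 633 seconds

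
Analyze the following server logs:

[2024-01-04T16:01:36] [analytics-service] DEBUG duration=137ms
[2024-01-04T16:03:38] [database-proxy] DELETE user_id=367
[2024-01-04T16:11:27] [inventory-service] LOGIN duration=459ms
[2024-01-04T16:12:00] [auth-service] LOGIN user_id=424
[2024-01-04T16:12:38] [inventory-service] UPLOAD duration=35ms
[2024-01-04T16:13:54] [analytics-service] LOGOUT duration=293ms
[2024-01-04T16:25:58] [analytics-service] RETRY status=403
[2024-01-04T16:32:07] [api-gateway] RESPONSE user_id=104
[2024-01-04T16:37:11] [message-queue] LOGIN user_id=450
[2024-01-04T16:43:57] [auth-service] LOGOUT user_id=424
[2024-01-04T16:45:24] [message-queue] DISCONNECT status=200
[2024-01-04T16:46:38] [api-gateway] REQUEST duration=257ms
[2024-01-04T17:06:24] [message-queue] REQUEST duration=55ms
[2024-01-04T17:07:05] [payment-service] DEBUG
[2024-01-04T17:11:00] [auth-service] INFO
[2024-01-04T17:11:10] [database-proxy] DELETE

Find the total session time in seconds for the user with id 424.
1917

To calculate session duration:

1. Find LOGIN event for user_id=424: 2024-01-04T16:12:00
2. Find LOGOUT event for user_id=424: 2024-01-04T16:43:57
3. Session duration: 2024-01-04T16:43:57 - 2024-01-04T16:12:00 = 1917 seconds (31 minutes)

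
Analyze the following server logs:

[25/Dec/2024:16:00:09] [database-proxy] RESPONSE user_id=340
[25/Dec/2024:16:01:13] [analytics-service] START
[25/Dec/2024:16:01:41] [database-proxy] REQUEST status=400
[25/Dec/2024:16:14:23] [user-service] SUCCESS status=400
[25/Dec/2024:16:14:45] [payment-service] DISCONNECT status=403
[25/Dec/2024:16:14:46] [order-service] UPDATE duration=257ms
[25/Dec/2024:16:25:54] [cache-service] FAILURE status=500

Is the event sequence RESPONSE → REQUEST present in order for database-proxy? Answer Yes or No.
Yes

To verify sequence order:

1. Find all events in sequence RESPONSE → REQUEST for database-proxy
2. Extract their timestamps
3. Check if timestamps are in ascending order
4. Result: Yes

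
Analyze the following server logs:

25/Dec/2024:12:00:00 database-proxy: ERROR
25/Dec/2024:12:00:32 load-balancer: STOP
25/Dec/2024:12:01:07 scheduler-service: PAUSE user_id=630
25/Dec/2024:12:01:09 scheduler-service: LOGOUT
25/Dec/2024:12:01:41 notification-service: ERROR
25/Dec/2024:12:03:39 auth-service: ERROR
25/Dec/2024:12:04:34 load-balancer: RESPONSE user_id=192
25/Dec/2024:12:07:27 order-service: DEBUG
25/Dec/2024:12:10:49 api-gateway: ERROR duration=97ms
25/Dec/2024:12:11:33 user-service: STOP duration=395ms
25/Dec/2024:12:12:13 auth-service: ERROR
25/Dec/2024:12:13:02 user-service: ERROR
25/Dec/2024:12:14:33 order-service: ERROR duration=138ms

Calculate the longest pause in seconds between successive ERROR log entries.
430

To find the longest gap:

1. Extract all ERROR events in chronological order
2. Calculate time differences between consecutive events
3. Find the maximum difference
4. Longest gap: 430 seconds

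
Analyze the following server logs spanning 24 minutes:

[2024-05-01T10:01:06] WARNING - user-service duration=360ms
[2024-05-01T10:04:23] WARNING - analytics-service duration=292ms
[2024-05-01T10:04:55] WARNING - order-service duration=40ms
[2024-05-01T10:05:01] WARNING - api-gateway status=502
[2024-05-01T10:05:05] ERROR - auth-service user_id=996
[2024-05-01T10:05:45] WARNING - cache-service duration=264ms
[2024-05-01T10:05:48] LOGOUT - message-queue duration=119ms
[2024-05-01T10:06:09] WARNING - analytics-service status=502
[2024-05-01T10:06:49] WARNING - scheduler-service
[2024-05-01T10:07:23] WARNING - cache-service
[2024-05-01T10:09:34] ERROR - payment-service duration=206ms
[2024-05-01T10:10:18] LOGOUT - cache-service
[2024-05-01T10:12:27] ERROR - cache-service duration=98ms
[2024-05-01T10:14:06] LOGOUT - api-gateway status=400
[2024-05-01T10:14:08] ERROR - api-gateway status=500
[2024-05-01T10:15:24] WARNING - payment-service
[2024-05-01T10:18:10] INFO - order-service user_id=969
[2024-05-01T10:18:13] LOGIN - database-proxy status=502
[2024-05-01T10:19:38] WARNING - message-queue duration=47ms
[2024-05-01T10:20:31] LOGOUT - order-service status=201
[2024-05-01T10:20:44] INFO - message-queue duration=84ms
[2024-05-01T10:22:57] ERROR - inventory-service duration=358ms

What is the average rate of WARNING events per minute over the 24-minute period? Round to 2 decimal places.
0.42

To calculate the rate:

1. Count total WARNING events: 10
2. Total time period: 24 minutes
3. Rate = 10 / 24 = 0.42 events per minute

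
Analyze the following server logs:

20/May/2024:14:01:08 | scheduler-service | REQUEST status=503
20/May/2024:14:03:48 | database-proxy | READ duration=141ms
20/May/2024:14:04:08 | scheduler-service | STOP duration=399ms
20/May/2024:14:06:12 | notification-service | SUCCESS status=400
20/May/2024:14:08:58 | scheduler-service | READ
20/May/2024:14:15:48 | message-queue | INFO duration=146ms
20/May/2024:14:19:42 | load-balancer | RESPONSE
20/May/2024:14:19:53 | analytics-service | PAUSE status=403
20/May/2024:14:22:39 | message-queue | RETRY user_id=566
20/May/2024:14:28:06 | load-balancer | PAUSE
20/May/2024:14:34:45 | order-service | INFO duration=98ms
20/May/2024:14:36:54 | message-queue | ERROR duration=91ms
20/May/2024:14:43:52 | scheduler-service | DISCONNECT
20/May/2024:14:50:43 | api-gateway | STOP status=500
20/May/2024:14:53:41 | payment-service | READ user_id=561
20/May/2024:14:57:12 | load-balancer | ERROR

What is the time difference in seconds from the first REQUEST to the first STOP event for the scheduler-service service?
180

To find the time between events:

1. Locate the first REQUEST event for scheduler-service: 20/May/2024:14:01:08
2. Locate the first STOP event for scheduler-service: 20/May/2024:14:04:08
3. Calculate the difference: 20/May/2024:14:04:08 - 20/May/2024:14:01:08 = 180 seconds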